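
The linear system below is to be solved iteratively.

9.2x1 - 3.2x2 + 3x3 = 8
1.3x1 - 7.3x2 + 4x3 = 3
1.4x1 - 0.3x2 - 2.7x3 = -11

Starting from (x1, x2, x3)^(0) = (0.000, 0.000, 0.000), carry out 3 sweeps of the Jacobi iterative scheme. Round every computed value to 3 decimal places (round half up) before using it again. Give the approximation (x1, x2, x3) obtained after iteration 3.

(0.066, 1.986, 3.542)

Iteration 1:
  x1 = (8 - (-3.2)·0.000 - (3)·0.000) / (9.2) = 0.870
  x2 = (3 - (1.3)·0.000 - (4)·0.000) / (-7.3) = -0.411
  x3 = (-11 - (1.4)·0.000 - (-0.3)·0.000) / (-2.7) = 4.074
Iteration 2:
  x1 = (8 - (-3.2)·-0.411 - (3)·4.074) / (9.2) = -0.602
  x2 = (3 - (1.3)·0.870 - (4)·4.074) / (-7.3) = 1.976
  x3 = (-11 - (1.4)·0.870 - (-0.3)·-0.411) / (-2.7) = 4.571
Iteration 3:
  x1 = (8 - (-3.2)·1.976 - (3)·4.571) / (9.2) = 0.066
  x2 = (3 - (1.3)·-0.602 - (4)·4.571) / (-7.3) = 1.986
  x3 = (-11 - (1.4)·-0.602 - (-0.3)·1.976) / (-2.7) = 3.542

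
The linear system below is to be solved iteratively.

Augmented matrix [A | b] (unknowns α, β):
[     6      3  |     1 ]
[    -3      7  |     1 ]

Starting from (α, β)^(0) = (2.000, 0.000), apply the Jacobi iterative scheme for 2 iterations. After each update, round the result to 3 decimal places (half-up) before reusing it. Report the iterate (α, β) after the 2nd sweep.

Iteration 1:
  α = (1 - (3)·0.000) / (6) = 0.167
  β = (1 - (-3)·2.000) / (7) = 1.000
Iteration 2:
  α = (1 - (3)·1.000) / (6) = -0.333
  β = (1 - (-3)·0.167) / (7) = 0.214

(-0.333, 0.214)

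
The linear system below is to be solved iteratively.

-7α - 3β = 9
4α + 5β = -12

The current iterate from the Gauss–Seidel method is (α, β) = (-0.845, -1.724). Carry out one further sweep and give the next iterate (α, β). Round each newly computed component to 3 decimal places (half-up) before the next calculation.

One sweep:
  α = (9 - (-3)·-1.724) / (-7) = -0.547
  β = (-12 - (4)·-0.547) / (5) = -1.962

(-0.547, -1.962)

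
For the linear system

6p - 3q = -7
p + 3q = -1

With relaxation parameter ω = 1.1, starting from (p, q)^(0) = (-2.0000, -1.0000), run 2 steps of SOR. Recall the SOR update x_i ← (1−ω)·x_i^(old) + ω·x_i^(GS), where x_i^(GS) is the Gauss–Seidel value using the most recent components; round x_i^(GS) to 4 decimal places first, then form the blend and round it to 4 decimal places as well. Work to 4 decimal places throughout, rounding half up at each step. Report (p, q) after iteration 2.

(-0.9373, -0.0562)

Iteration 1:
  p: GS value = (-7 - (-3)·-1.0000) / (6) = -1.6667;  p ← (1−ω)·-2.0000 + ω·-1.6667 = -1.6334
  q: GS value = (-1 - (1)·-1.6334) / (3) = 0.2111;  q ← (1−ω)·-1.0000 + ω·0.2111 = 0.3322
Iteration 2:
  p: GS value = (-7 - (-3)·0.3322) / (6) = -1.0006;  p ← (1−ω)·-1.6334 + ω·-1.0006 = -0.9373
  q: GS value = (-1 - (1)·-0.9373) / (3) = -0.0209;  q ← (1−ω)·0.3322 + ω·-0.0209 = -0.0562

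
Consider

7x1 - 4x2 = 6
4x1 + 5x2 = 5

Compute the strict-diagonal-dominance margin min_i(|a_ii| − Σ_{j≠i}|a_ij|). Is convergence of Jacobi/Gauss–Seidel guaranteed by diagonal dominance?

row 1: |7| − (4) = 3
row 2: |5| − (4) = 1
minimum over rows = 1 → strictly diagonally dominant (convergence guaranteed)

1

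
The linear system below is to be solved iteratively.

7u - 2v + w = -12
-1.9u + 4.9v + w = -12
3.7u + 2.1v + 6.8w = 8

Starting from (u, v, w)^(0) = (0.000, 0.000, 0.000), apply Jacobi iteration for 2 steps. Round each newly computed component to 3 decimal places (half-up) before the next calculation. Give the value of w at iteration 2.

Iteration 1:
  u = (-12 - (-2)·0.000 - (1)·0.000) / (7) = -1.714
  v = (-12 - (-1.9)·0.000 - (1)·0.000) / (4.9) = -2.449
  w = (8 - (3.7)·0.000 - (2.1)·0.000) / (6.8) = 1.176
Iteration 2:
  u = (-12 - (-2)·-2.449 - (1)·1.176) / (7) = -2.582
  v = (-12 - (-1.9)·-1.714 - (1)·1.176) / (4.9) = -3.354
  w = (8 - (3.7)·-1.714 - (2.1)·-2.449) / (6.8) = 2.865

2.865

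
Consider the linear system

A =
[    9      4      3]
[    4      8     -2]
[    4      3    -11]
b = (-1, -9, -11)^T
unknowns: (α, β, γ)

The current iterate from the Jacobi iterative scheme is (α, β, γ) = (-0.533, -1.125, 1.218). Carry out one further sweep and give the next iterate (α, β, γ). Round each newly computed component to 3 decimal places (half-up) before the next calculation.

(-0.017, -0.554, 0.499)

One sweep:
  α = (-1 - (4)·-1.125 - (3)·1.218) / (9) = -0.017
  β = (-9 - (4)·-0.533 - (-2)·1.218) / (8) = -0.554
  γ = (-11 - (4)·-0.533 - (3)·-1.125) / (-11) = 0.499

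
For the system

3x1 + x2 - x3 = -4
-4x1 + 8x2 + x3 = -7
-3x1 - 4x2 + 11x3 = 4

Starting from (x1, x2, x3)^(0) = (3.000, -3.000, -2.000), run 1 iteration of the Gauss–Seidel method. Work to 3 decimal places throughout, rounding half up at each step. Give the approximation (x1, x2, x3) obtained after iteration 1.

Iteration 1:
  x1 = (-4 - (1)·-3.000 - (-1)·-2.000) / (3) = -1.000
  x2 = (-7 - (-4)·-1.000 - (1)·-2.000) / (8) = -1.125
  x3 = (4 - (-3)·-1.000 - (-4)·-1.125) / (11) = -0.318

(-1.000, -1.125, -0.318)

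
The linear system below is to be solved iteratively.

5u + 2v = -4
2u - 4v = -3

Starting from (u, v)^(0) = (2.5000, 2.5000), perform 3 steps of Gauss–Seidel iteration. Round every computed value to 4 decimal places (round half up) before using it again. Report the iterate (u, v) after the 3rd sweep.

(-0.9520, 0.2740)

Iteration 1:
  u = (-4 - (2)·2.5000) / (5) = -1.8000
  v = (-3 - (2)·-1.8000) / (-4) = -0.1500
Iteration 2:
  u = (-4 - (2)·-0.1500) / (5) = -0.7400
  v = (-3 - (2)·-0.7400) / (-4) = 0.3800
Iteration 3:
  u = (-4 - (2)·0.3800) / (5) = -0.9520
  v = (-3 - (2)·-0.9520) / (-4) = 0.2740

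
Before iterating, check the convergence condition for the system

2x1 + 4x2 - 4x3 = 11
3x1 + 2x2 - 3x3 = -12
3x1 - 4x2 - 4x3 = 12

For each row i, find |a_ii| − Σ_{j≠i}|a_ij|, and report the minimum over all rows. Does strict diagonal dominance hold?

row 1: |2| − (4+4) = -6
row 2: |2| − (3+3) = -4
row 3: |-4| − (3+4) = -3
minimum over rows = -6 → not strictly diagonally dominant

-6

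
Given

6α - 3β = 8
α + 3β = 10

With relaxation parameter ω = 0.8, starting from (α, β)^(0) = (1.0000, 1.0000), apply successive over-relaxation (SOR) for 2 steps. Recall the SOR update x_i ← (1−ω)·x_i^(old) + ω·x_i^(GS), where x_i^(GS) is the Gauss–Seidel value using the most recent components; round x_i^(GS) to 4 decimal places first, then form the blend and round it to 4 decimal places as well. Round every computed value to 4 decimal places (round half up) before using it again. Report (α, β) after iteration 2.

(2.3688, 2.5194)

Iteration 1:
  α: GS value = (8 - (-3)·1.0000) / (6) = 1.8333;  α ← (1−ω)·1.0000 + ω·1.8333 = 1.6666
  β: GS value = (10 - (1)·1.6666) / (3) = 2.7778;  β ← (1−ω)·1.0000 + ω·2.7778 = 2.4222
Iteration 2:
  α: GS value = (8 - (-3)·2.4222) / (6) = 2.5444;  α ← (1−ω)·1.6666 + ω·2.5444 = 2.3688
  β: GS value = (10 - (1)·2.3688) / (3) = 2.5437;  β ← (1−ω)·2.4222 + ω·2.5437 = 2.5194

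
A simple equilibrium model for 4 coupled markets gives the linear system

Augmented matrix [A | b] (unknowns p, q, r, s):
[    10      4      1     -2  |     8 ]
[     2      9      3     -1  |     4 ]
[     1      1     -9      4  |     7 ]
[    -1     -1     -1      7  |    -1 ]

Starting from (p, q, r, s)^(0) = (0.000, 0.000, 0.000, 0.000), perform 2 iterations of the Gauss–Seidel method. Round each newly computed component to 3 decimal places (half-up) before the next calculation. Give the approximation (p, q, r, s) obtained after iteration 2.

(0.742, 0.490, -0.679, -0.064)

Iteration 1:
  p = (8 - (4)·0.000 - (1)·0.000 - (-2)·0.000) / (10) = 0.800
  q = (4 - (2)·0.800 - (3)·0.000 - (-1)·0.000) / (9) = 0.267
  r = (7 - (1)·0.800 - (1)·0.267 - (4)·0.000) / (-9) = -0.659
  s = (-1 - (-1)·0.800 - (-1)·0.267 - (-1)·-0.659) / (7) = -0.085
Iteration 2:
  p = (8 - (4)·0.267 - (1)·-0.659 - (-2)·-0.085) / (10) = 0.742
  q = (4 - (2)·0.742 - (3)·-0.659 - (-1)·-0.085) / (9) = 0.490
  r = (7 - (1)·0.742 - (1)·0.490 - (4)·-0.085) / (-9) = -0.679
  s = (-1 - (-1)·0.742 - (-1)·0.490 - (-1)·-0.679) / (7) = -0.064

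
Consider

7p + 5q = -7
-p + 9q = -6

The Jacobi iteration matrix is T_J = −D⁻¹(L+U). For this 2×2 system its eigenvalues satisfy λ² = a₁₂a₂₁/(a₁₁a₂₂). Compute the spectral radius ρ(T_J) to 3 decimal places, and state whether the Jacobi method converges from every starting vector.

a₁₂a₂₁/(a₁₁a₂₂) = (5)·(-1) / ((7)·(9)) = -0.079365
ρ = √|-0.079365| = √0.079365 = 0.282
ρ < 1, so Jacobi converges

0.282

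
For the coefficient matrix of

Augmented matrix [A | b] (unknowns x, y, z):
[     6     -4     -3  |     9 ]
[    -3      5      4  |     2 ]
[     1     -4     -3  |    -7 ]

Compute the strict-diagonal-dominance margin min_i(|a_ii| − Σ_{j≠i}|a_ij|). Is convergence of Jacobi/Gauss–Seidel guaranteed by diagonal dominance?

row 1: |6| − (4+3) = -1
row 2: |5| − (3+4) = -2
row 3: |-3| − (1+4) = -2
minimum over rows = -2 → not strictly diagonally dominant

-2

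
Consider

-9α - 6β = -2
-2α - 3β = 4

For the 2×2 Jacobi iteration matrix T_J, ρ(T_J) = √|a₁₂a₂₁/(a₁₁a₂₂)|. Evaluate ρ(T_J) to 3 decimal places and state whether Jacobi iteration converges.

0.667

a₁₂a₂₁/(a₁₁a₂₂) = (-6)·(-2) / ((-9)·(-3)) = 0.444444
ρ = √|0.444444| = √0.444444 = 0.667
ρ < 1, so Jacobi converges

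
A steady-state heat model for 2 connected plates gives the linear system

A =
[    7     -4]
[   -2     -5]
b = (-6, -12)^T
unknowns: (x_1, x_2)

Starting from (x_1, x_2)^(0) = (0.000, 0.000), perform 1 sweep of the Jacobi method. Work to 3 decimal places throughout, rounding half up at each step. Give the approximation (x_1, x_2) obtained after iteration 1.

Iteration 1:
  x_1 = (-6 - (-4)·0.000) / (7) = -0.857
  x_2 = (-12 - (-2)·0.000) / (-5) = 2.400

(-0.857, 2.400)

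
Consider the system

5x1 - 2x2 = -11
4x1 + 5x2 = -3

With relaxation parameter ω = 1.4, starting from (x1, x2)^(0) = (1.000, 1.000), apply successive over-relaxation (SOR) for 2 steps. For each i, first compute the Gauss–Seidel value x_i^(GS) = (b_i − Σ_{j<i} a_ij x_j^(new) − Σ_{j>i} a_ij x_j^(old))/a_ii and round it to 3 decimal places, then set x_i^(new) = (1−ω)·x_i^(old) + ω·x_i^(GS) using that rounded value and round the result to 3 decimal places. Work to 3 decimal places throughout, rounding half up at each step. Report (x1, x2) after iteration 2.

Iteration 1:
  x1: GS value = (-11 - (-2)·1.000) / (5) = -1.800;  x1 ← (1−ω)·1.000 + ω·-1.800 = -2.920
  x2: GS value = (-3 - (4)·-2.920) / (5) = 1.736;  x2 ← (1−ω)·1.000 + ω·1.736 = 2.030
Iteration 2:
  x1: GS value = (-11 - (-2)·2.030) / (5) = -1.388;  x1 ← (1−ω)·-2.920 + ω·-1.388 = -0.775
  x2: GS value = (-3 - (4)·-0.775) / (5) = 0.020;  x2 ← (1−ω)·2.030 + ω·0.020 = -0.784

(-0.775, -0.784)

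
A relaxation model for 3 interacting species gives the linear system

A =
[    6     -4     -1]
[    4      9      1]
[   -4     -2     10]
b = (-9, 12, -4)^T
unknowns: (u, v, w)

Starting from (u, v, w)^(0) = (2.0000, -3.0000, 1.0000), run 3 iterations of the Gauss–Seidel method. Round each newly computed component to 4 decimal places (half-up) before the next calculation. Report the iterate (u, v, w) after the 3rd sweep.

(-0.5659, 1.5931, -0.3077)

Iteration 1:
  u = (-9 - (-4)·-3.0000 - (-1)·1.0000) / (6) = -3.3333
  v = (12 - (4)·-3.3333 - (1)·1.0000) / (9) = 2.7037
  w = (-4 - (-4)·-3.3333 - (-2)·2.7037) / (10) = -1.1926
Iteration 2:
  u = (-9 - (-4)·2.7037 - (-1)·-1.1926) / (6) = 0.1037
  v = (12 - (4)·0.1037 - (1)·-1.1926) / (9) = 1.4198
  w = (-4 - (-4)·0.1037 - (-2)·1.4198) / (10) = -0.0746
Iteration 3:
  u = (-9 - (-4)·1.4198 - (-1)·-0.0746) / (6) = -0.5659
  v = (12 - (4)·-0.5659 - (1)·-0.0746) / (9) = 1.5931
  w = (-4 - (-4)·-0.5659 - (-2)·1.5931) / (10) = -0.3077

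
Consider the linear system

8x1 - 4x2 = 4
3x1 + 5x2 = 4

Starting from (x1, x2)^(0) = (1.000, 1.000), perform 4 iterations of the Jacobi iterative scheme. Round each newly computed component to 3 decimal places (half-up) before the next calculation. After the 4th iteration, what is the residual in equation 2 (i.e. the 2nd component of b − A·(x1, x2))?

-0.360

Iteration 1:
  x1 = (4 - (-4)·1.000) / (8) = 1.000
  x2 = (4 - (3)·1.000) / (5) = 0.200
Iteration 2:
  x1 = (4 - (-4)·0.200) / (8) = 0.600
  x2 = (4 - (3)·1.000) / (5) = 0.200
Iteration 3:
  x1 = (4 - (-4)·0.200) / (8) = 0.600
  x2 = (4 - (3)·0.600) / (5) = 0.440
Iteration 4:
  x1 = (4 - (-4)·0.440) / (8) = 0.720
  x2 = (4 - (3)·0.600) / (5) = 0.440
Residual b − A·x = (0.000, -0.360)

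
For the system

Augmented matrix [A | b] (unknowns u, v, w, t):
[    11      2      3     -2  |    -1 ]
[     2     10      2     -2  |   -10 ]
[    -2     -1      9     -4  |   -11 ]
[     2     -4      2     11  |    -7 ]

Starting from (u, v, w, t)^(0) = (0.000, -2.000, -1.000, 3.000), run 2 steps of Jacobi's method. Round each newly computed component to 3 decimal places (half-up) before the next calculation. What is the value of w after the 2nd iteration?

Iteration 1:
  u = (-1 - (2)·-2.000 - (3)·-1.000 - (-2)·3.000) / (11) = 1.091
  v = (-10 - (2)·0.000 - (2)·-1.000 - (-2)·3.000) / (10) = -0.200
  w = (-11 - (-2)·0.000 - (-1)·-2.000 - (-4)·3.000) / (9) = -0.111
  t = (-7 - (2)·0.000 - (-4)·-2.000 - (2)·-1.000) / (11) = -1.182
Iteration 2:
  u = (-1 - (2)·-0.200 - (3)·-0.111 - (-2)·-1.182) / (11) = -0.239
  v = (-10 - (2)·1.091 - (2)·-0.111 - (-2)·-1.182) / (10) = -1.432
  w = (-11 - (-2)·1.091 - (-1)·-0.200 - (-4)·-1.182) / (9) = -1.527
  t = (-7 - (2)·1.091 - (-4)·-0.200 - (2)·-0.111) / (11) = -0.887

-1.527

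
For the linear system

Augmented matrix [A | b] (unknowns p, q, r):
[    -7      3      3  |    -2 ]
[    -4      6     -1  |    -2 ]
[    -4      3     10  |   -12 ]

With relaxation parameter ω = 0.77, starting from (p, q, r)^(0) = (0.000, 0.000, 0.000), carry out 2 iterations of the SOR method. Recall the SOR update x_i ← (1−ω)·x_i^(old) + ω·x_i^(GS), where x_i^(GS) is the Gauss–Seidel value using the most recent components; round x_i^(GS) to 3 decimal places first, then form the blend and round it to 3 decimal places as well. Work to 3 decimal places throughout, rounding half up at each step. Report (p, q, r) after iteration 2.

Iteration 1:
  p: GS value = (-2 - (3)·0.000 - (3)·0.000) / (-7) = 0.286;  p ← (1−ω)·0.000 + ω·0.286 = 0.220
  q: GS value = (-2 - (-4)·0.220 - (-1)·0.000) / (6) = -0.187;  q ← (1−ω)·0.000 + ω·-0.187 = -0.144
  r: GS value = (-12 - (-4)·0.220 - (3)·-0.144) / (10) = -1.069;  r ← (1−ω)·0.000 + ω·-1.069 = -0.823
Iteration 2:
  p: GS value = (-2 - (3)·-0.144 - (3)·-0.823) / (-7) = -0.129;  p ← (1−ω)·0.220 + ω·-0.129 = -0.049
  q: GS value = (-2 - (-4)·-0.049 - (-1)·-0.823) / (6) = -0.503;  q ← (1−ω)·-0.144 + ω·-0.503 = -0.420
  r: GS value = (-12 - (-4)·-0.049 - (3)·-0.420) / (10) = -1.094;  r ← (1−ω)·-0.823 + ω·-1.094 = -1.032

(-0.049, -0.420, -1.032)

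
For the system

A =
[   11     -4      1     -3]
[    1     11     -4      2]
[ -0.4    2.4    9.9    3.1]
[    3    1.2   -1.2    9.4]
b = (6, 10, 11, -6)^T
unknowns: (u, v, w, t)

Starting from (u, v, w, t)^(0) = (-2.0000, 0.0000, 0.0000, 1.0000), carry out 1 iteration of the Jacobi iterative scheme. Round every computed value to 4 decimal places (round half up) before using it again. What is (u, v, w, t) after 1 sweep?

(0.8182, 0.9091, 0.7172, 0.0000)

Iteration 1:
  u = (6 - (-4)·0.0000 - (1)·0.0000 - (-3)·1.0000) / (11) = 0.8182
  v = (10 - (1)·-2.0000 - (-4)·0.0000 - (2)·1.0000) / (11) = 0.9091
  w = (11 - (-0.4)·-2.0000 - (2.4)·0.0000 - (3.1)·1.0000) / (9.9) = 0.7172
  t = (-6 - (3)·-2.0000 - (1.2)·0.0000 - (-1.2)·0.0000) / (9.4) = 0.0000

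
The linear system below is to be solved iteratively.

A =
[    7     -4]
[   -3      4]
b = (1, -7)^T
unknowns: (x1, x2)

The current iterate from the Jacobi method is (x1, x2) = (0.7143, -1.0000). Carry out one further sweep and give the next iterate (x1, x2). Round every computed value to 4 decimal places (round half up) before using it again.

One sweep:
  x1 = (1 - (-4)·-1.0000) / (7) = -0.4286
  x2 = (-7 - (-3)·0.7143) / (4) = -1.2143

(-0.4286, -1.2143)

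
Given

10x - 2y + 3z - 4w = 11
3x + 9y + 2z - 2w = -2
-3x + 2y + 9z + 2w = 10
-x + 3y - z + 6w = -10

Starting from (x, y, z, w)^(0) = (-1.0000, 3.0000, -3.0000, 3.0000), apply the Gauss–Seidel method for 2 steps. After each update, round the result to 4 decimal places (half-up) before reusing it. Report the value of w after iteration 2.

Iteration 1:
  x = (11 - (-2)·3.0000 - (3)·-3.0000 - (-4)·3.0000) / (10) = 3.8000
  y = (-2 - (3)·3.8000 - (2)·-3.0000 - (-2)·3.0000) / (9) = -0.1556
  z = (10 - (-3)·3.8000 - (2)·-0.1556 - (2)·3.0000) / (9) = 1.7457
  w = (-10 - (-1)·3.8000 - (3)·-0.1556 - (-1)·1.7457) / (6) = -0.6646
Iteration 2:
  x = (11 - (-2)·-0.1556 - (3)·1.7457 - (-4)·-0.6646) / (10) = 0.2793
  y = (-2 - (3)·0.2793 - (2)·1.7457 - (-2)·-0.6646) / (9) = -0.8509
  z = (10 - (-3)·0.2793 - (2)·-0.8509 - (2)·-0.6646) / (9) = 1.5410
  w = (-10 - (-1)·0.2793 - (3)·-0.8509 - (-1)·1.5410) / (6) = -0.9378

-0.9378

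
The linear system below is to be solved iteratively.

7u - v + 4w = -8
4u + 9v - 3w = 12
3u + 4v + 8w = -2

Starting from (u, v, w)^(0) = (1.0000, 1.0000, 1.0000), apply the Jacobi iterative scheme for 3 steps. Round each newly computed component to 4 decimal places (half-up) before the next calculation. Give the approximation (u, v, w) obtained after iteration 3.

(-0.7509, 1.3874, -0.9563)

Iteration 1:
  u = (-8 - (-1)·1.0000 - (4)·1.0000) / (7) = -1.5714
  v = (12 - (4)·1.0000 - (-3)·1.0000) / (9) = 1.2222
  w = (-2 - (3)·1.0000 - (4)·1.0000) / (8) = -1.1250
Iteration 2:
  u = (-8 - (-1)·1.2222 - (4)·-1.1250) / (7) = -0.3254
  v = (12 - (4)·-1.5714 - (-3)·-1.1250) / (9) = 1.6567
  w = (-2 - (3)·-1.5714 - (4)·1.2222) / (8) = -0.2718
Iteration 3:
  u = (-8 - (-1)·1.6567 - (4)·-0.2718) / (7) = -0.7509
  v = (12 - (4)·-0.3254 - (-3)·-0.2718) / (9) = 1.3874
  w = (-2 - (3)·-0.3254 - (4)·1.6567) / (8) = -0.9563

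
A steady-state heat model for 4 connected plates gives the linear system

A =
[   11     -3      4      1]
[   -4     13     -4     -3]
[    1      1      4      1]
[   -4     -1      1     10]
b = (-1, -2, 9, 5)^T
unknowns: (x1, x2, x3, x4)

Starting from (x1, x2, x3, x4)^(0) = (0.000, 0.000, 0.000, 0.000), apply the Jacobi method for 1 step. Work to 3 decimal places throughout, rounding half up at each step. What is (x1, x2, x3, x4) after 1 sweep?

Iteration 1:
  x1 = (-1 - (-3)·0.000 - (4)·0.000 - (1)·0.000) / (11) = -0.091
  x2 = (-2 - (-4)·0.000 - (-4)·0.000 - (-3)·0.000) / (13) = -0.154
  x3 = (9 - (1)·0.000 - (1)·0.000 - (1)·0.000) / (4) = 2.250
  x4 = (5 - (-4)·0.000 - (-1)·0.000 - (1)·0.000) / (10) = 0.500

(-0.091, -0.154, 2.250, 0.500)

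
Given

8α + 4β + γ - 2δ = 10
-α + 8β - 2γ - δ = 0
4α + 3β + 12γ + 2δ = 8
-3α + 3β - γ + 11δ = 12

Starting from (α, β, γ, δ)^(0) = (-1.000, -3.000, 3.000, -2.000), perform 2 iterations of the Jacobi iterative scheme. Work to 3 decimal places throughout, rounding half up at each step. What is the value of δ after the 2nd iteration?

1.689

Iteration 1:
  α = (10 - (4)·-3.000 - (1)·3.000 - (-2)·-2.000) / (8) = 1.875
  β = (0 - (-1)·-1.000 - (-2)·3.000 - (-1)·-2.000) / (8) = 0.375
  γ = (8 - (4)·-1.000 - (3)·-3.000 - (2)·-2.000) / (12) = 2.083
  δ = (12 - (-3)·-1.000 - (3)·-3.000 - (-1)·3.000) / (11) = 1.909
Iteration 2:
  α = (10 - (4)·0.375 - (1)·2.083 - (-2)·1.909) / (8) = 1.279
  β = (0 - (-1)·1.875 - (-2)·2.083 - (-1)·1.909) / (8) = 0.994
  γ = (8 - (4)·1.875 - (3)·0.375 - (2)·1.909) / (12) = -0.370
  δ = (12 - (-3)·1.875 - (3)·0.375 - (-1)·2.083) / (11) = 1.689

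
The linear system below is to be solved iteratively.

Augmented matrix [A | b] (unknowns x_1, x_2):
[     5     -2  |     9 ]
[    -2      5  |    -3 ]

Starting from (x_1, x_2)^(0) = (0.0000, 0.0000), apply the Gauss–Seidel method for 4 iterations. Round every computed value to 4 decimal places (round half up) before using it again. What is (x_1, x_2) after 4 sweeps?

Iteration 1:
  x_1 = (9 - (-2)·0.0000) / (5) = 1.8000
  x_2 = (-3 - (-2)·1.8000) / (5) = 0.1200
Iteration 2:
  x_1 = (9 - (-2)·0.1200) / (5) = 1.8480
  x_2 = (-3 - (-2)·1.8480) / (5) = 0.1392
Iteration 3:
  x_1 = (9 - (-2)·0.1392) / (5) = 1.8557
  x_2 = (-3 - (-2)·1.8557) / (5) = 0.1423
Iteration 4:
  x_1 = (9 - (-2)·0.1423) / (5) = 1.8569
  x_2 = (-3 - (-2)·1.8569) / (5) = 0.1428

(1.8569, 0.1428)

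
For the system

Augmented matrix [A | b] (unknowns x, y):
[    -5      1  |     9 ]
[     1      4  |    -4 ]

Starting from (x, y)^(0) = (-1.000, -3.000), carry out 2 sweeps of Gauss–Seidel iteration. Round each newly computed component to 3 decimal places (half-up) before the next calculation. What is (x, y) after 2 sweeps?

(-1.880, -0.530)

Iteration 1:
  x = (9 - (1)·-3.000) / (-5) = -2.400
  y = (-4 - (1)·-2.400) / (4) = -0.400
Iteration 2:
  x = (9 - (1)·-0.400) / (-5) = -1.880
  y = (-4 - (1)·-1.880) / (4) = -0.530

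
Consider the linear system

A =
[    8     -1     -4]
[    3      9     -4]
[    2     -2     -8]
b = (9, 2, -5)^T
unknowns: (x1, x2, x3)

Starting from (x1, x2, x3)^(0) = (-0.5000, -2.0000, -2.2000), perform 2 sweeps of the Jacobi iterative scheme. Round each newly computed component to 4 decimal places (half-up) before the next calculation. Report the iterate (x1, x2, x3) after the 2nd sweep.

Iteration 1:
  x1 = (9 - (-1)·-2.0000 - (-4)·-2.2000) / (8) = -0.2250
  x2 = (2 - (3)·-0.5000 - (-4)·-2.2000) / (9) = -0.5889
  x3 = (-5 - (2)·-0.5000 - (-2)·-2.0000) / (-8) = 1.0000
Iteration 2:
  x1 = (9 - (-1)·-0.5889 - (-4)·1.0000) / (8) = 1.5514
  x2 = (2 - (3)·-0.2250 - (-4)·1.0000) / (9) = 0.7417
  x3 = (-5 - (2)·-0.2250 - (-2)·-0.5889) / (-8) = 0.7160

(1.5514, 0.7417, 0.7160)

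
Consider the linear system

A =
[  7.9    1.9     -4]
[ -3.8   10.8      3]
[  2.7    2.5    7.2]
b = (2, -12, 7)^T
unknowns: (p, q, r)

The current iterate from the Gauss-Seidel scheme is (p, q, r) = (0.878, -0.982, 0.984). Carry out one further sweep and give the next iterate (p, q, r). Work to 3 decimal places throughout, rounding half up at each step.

One sweep:
  p = (2 - (1.9)·-0.982 - (-4)·0.984) / (7.9) = 0.988
  q = (-12 - (-3.8)·0.988 - (3)·0.984) / (10.8) = -1.037
  r = (7 - (2.7)·0.988 - (2.5)·-1.037) / (7.2) = 0.962

(0.988, -1.037, 0.962)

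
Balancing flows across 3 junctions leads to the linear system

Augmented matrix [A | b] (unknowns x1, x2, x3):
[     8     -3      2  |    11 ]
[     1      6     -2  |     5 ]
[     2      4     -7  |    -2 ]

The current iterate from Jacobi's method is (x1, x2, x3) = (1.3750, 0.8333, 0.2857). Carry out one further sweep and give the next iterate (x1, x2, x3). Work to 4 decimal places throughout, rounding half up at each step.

(1.6161, 0.6994, 1.1547)

One sweep:
  x1 = (11 - (-3)·0.8333 - (2)·0.2857) / (8) = 1.6161
  x2 = (5 - (1)·1.3750 - (-2)·0.2857) / (6) = 0.6994
  x3 = (-2 - (2)·1.3750 - (4)·0.8333) / (-7) = 1.1547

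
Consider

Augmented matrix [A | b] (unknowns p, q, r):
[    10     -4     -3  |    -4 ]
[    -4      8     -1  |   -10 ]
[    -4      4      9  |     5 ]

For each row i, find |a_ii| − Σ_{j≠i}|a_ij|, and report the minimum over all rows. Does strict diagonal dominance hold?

row 1: |10| − (4+3) = 3
row 2: |8| − (4+1) = 3
row 3: |9| − (4+4) = 1
minimum over rows = 1 → strictly diagonally dominant (convergence guaranteed)

1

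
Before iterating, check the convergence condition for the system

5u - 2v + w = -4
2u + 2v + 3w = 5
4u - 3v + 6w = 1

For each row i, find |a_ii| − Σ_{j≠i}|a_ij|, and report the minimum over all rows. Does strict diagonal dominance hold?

row 1: |5| − (2+1) = 2
row 2: |2| − (2+3) = -3
row 3: |6| − (4+3) = -1
minimum over rows = -3 → not strictly diagonally dominant

-3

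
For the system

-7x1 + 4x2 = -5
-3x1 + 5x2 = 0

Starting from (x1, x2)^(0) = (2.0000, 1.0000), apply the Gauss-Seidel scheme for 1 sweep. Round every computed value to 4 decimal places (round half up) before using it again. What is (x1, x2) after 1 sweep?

Iteration 1:
  x1 = (-5 - (4)·1.0000) / (-7) = 1.2857
  x2 = (0 - (-3)·1.2857) / (5) = 0.7714

(1.2857, 0.7714)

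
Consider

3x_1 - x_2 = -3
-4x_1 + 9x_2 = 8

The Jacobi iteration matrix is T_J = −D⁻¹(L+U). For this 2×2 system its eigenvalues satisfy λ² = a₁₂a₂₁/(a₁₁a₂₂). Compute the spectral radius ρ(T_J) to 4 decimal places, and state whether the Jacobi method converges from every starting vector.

a₁₂a₂₁/(a₁₁a₂₂) = (-1)·(-4) / ((3)·(9)) = 0.148148
ρ = √|0.148148| = √0.148148 = 0.3849
ρ < 1, so Jacobi converges

0.3849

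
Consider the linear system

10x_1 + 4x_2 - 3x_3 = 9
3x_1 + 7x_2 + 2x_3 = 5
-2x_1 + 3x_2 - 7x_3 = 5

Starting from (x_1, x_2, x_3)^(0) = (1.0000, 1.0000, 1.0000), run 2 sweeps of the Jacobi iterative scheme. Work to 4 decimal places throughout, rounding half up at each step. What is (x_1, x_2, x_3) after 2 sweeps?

(0.7286, 0.5347, -0.9429)

Iteration 1:
  x_1 = (9 - (4)·1.0000 - (-3)·1.0000) / (10) = 0.8000
  x_2 = (5 - (3)·1.0000 - (2)·1.0000) / (7) = 0.0000
  x_3 = (5 - (-2)·1.0000 - (3)·1.0000) / (-7) = -0.5714
Iteration 2:
  x_1 = (9 - (4)·0.0000 - (-3)·-0.5714) / (10) = 0.7286
  x_2 = (5 - (3)·0.8000 - (2)·-0.5714) / (7) = 0.5347
  x_3 = (5 - (-2)·0.8000 - (3)·0.0000) / (-7) = -0.9429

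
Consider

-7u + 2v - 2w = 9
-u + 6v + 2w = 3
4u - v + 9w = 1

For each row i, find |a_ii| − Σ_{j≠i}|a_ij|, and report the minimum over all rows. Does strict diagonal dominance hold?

row 1: |-7| − (2+2) = 3
row 2: |6| − (1+2) = 3
row 3: |9| − (4+1) = 4
minimum over rows = 3 → strictly diagonally dominant (convergence guaranteed)

3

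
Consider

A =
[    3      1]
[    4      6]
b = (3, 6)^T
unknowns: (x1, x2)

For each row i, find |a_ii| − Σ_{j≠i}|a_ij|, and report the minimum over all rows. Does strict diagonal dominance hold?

row 1: |3| − (1) = 2
row 2: |6| − (4) = 2
minimum over rows = 2 → strictly diagonally dominant (convergence guaranteed)

2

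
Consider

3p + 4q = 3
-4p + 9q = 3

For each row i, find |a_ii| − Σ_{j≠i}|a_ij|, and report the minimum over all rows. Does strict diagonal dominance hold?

row 1: |3| − (4) = -1
row 2: |9| − (4) = 5
minimum over rows = -1 → not strictly diagonally dominant

-1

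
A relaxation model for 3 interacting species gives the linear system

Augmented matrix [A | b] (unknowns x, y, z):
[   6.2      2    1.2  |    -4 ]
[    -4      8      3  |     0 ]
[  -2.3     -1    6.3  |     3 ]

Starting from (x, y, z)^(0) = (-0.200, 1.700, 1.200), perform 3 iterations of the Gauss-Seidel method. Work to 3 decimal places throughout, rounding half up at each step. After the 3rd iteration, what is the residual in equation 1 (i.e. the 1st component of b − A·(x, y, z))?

Iteration 1:
  x = (-4 - (2)·1.700 - (1.2)·1.200) / (6.2) = -1.426
  y = (0 - (-4)·-1.426 - (3)·1.200) / (8) = -1.163
  z = (3 - (-2.3)·-1.426 - (-1)·-1.163) / (6.3) = -0.229
Iteration 2:
  x = (-4 - (2)·-1.163 - (1.2)·-0.229) / (6.2) = -0.226
  y = (0 - (-4)·-0.226 - (3)·-0.229) / (8) = -0.027
  z = (3 - (-2.3)·-0.226 - (-1)·-0.027) / (6.3) = 0.389
Iteration 3:
  x = (-4 - (2)·-0.027 - (1.2)·0.389) / (6.2) = -0.712
  y = (0 - (-4)·-0.712 - (3)·0.389) / (8) = -0.502
  z = (3 - (-2.3)·-0.712 - (-1)·-0.502) / (6.3) = 0.137
Residual b − A·x = (1.254, 0.757, -0.003)

1.254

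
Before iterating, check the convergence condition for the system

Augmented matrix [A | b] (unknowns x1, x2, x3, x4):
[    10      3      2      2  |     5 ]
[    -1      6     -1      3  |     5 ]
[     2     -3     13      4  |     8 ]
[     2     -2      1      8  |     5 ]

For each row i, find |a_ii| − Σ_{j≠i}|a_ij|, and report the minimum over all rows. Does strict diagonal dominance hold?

row 1: |10| − (3+2+2) = 3
row 2: |6| − (1+1+3) = 1
row 3: |13| − (2+3+4) = 4
row 4: |8| − (2+2+1) = 3
minimum over rows = 1 → strictly diagonally dominant (convergence guaranteed)

1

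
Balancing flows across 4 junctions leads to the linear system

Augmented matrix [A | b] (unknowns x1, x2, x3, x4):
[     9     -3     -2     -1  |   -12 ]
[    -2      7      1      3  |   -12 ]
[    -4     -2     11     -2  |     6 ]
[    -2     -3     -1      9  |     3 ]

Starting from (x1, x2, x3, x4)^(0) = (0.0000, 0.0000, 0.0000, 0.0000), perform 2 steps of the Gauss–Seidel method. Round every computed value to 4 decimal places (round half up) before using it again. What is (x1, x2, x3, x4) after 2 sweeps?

Iteration 1:
  x1 = (-12 - (-3)·0.0000 - (-2)·0.0000 - (-1)·0.0000) / (9) = -1.3333
  x2 = (-12 - (-2)·-1.3333 - (1)·0.0000 - (3)·0.0000) / (7) = -2.0952
  x3 = (6 - (-4)·-1.3333 - (-2)·-2.0952 - (-2)·0.0000) / (11) = -0.3203
  x4 = (3 - (-2)·-1.3333 - (-3)·-2.0952 - (-1)·-0.3203) / (9) = -0.6969
Iteration 2:
  x1 = (-12 - (-3)·-2.0952 - (-2)·-0.3203 - (-1)·-0.6969) / (9) = -2.1803
  x2 = (-12 - (-2)·-2.1803 - (1)·-0.3203 - (3)·-0.6969) / (7) = -1.9928
  x3 = (6 - (-4)·-2.1803 - (-2)·-1.9928 - (-2)·-0.6969) / (11) = -0.7364
  x4 = (3 - (-2)·-2.1803 - (-3)·-1.9928 - (-1)·-0.7364) / (9) = -0.8973

(-2.1803, -1.9928, -0.7364, -0.8973)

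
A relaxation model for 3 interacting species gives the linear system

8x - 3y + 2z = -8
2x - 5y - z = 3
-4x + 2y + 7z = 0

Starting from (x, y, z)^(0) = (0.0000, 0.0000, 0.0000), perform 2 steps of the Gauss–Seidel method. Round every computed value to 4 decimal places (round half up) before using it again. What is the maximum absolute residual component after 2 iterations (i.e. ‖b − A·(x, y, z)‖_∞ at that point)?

0.1551

Iteration 1:
  x = (-8 - (-3)·0.0000 - (2)·0.0000) / (8) = -1.0000
  y = (3 - (2)·-1.0000 - (-1)·0.0000) / (-5) = -1.0000
  z = (0 - (-4)·-1.0000 - (2)·-1.0000) / (7) = -0.2857
Iteration 2:
  x = (-8 - (-3)·-1.0000 - (2)·-0.2857) / (8) = -1.3036
  y = (3 - (2)·-1.3036 - (-1)·-0.2857) / (-5) = -1.0643
  z = (0 - (-4)·-1.3036 - (2)·-1.0643) / (7) = -0.4408
Residual b − A·x = (0.1175, -0.1551, -0.0002); ∞-norm = 0.1551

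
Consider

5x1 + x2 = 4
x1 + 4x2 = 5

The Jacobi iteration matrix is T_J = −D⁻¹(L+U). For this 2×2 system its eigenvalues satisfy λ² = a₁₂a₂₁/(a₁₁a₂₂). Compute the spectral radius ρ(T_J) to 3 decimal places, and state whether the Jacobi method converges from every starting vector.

0.224

a₁₂a₂₁/(a₁₁a₂₂) = (1)·(1) / ((5)·(4)) = 0.050000
ρ = √|0.050000| = √0.050000 = 0.224
ρ < 1, so Jacobi converges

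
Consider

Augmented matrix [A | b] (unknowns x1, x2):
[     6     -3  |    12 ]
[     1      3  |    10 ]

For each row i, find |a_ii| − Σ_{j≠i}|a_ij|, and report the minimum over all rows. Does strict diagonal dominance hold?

row 1: |6| − (3) = 3
row 2: |3| − (1) = 2
minimum over rows = 2 → strictly diagonally dominant (convergence guaranteed)

2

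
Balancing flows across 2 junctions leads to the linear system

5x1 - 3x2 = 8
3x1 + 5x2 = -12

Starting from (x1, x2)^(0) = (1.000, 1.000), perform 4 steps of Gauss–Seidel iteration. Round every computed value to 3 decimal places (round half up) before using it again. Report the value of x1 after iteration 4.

0.021

Iteration 1:
  x1 = (8 - (-3)·1.000) / (5) = 2.200
  x2 = (-12 - (3)·2.200) / (5) = -3.720
Iteration 2:
  x1 = (8 - (-3)·-3.720) / (5) = -0.632
  x2 = (-12 - (3)·-0.632) / (5) = -2.021
Iteration 3:
  x1 = (8 - (-3)·-2.021) / (5) = 0.387
  x2 = (-12 - (3)·0.387) / (5) = -2.632
Iteration 4:
  x1 = (8 - (-3)·-2.632) / (5) = 0.021
  x2 = (-12 - (3)·0.021) / (5) = -2.413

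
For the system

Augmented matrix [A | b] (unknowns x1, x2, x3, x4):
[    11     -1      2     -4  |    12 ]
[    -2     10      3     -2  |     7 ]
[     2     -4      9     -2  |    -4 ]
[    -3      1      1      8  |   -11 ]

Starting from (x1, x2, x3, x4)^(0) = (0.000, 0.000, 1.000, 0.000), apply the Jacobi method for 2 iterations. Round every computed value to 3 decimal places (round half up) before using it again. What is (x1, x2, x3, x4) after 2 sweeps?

(0.663, 0.715, -0.802, -1.029)

Iteration 1:
  x1 = (12 - (-1)·0.000 - (2)·1.000 - (-4)·0.000) / (11) = 0.909
  x2 = (7 - (-2)·0.000 - (3)·1.000 - (-2)·0.000) / (10) = 0.400
  x3 = (-4 - (2)·0.000 - (-4)·0.000 - (-2)·0.000) / (9) = -0.444
  x4 = (-11 - (-3)·0.000 - (1)·0.000 - (1)·1.000) / (8) = -1.500
Iteration 2:
  x1 = (12 - (-1)·0.400 - (2)·-0.444 - (-4)·-1.500) / (11) = 0.663
  x2 = (7 - (-2)·0.909 - (3)·-0.444 - (-2)·-1.500) / (10) = 0.715
  x3 = (-4 - (2)·0.909 - (-4)·0.400 - (-2)·-1.500) / (9) = -0.802
  x4 = (-11 - (-3)·0.909 - (1)·0.400 - (1)·-0.444) / (8) = -1.029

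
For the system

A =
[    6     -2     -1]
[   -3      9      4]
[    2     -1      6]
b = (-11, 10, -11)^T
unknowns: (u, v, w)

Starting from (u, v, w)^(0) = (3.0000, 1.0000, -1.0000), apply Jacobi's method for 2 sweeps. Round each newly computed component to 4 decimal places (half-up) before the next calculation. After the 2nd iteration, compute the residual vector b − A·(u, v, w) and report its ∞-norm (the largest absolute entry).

Iteration 1:
  u = (-11 - (-2)·1.0000 - (-1)·-1.0000) / (6) = -1.6667
  v = (10 - (-3)·3.0000 - (4)·-1.0000) / (9) = 2.5556
  w = (-11 - (2)·3.0000 - (-1)·1.0000) / (6) = -2.6667
Iteration 2:
  u = (-11 - (-2)·2.5556 - (-1)·-2.6667) / (6) = -1.4259
  v = (10 - (-3)·-1.6667 - (4)·-2.6667) / (9) = 1.7407
  w = (-11 - (2)·-1.6667 - (-1)·2.5556) / (6) = -0.8518
Residual b − A·x = (0.1850, -6.5368, -1.2967); ∞-norm = 6.5368

6.5368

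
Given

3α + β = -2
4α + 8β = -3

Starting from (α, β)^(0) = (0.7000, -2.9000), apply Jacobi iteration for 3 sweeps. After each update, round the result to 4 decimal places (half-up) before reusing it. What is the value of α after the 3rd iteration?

-0.4917

Iteration 1:
  α = (-2 - (1)·-2.9000) / (3) = 0.3000
  β = (-3 - (4)·0.7000) / (8) = -0.7250
Iteration 2:
  α = (-2 - (1)·-0.7250) / (3) = -0.4250
  β = (-3 - (4)·0.3000) / (8) = -0.5250
Iteration 3:
  α = (-2 - (1)·-0.5250) / (3) = -0.4917
  β = (-3 - (4)·-0.4250) / (8) = -0.1625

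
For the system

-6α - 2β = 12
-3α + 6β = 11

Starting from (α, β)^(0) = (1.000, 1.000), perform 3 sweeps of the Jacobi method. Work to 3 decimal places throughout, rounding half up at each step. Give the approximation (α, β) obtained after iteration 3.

(-2.222, 0.444)

Iteration 1:
  α = (12 - (-2)·1.000) / (-6) = -2.333
  β = (11 - (-3)·1.000) / (6) = 2.333
Iteration 2:
  α = (12 - (-2)·2.333) / (-6) = -2.778
  β = (11 - (-3)·-2.333) / (6) = 0.667
Iteration 3:
  α = (12 - (-2)·0.667) / (-6) = -2.222
  β = (11 - (-3)·-2.778) / (6) = 0.444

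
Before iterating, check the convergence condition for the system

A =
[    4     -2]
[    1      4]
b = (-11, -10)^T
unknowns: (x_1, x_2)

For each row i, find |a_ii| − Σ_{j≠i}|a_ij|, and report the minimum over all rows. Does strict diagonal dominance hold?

row 1: |4| − (2) = 2
row 2: |4| − (1) = 3
minimum over rows = 2 → strictly diagonally dominant (convergence guaranteed)

2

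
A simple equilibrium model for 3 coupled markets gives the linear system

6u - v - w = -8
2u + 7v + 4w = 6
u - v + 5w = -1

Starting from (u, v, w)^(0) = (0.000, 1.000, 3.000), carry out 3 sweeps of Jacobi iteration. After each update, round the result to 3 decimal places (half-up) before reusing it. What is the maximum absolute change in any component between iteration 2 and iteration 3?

Iteration 1:
  u = (-8 - (-1)·1.000 - (-1)·3.000) / (6) = -0.667
  v = (6 - (2)·0.000 - (4)·3.000) / (7) = -0.857
  w = (-1 - (1)·0.000 - (-1)·1.000) / (5) = 0.000
Iteration 2:
  u = (-8 - (-1)·-0.857 - (-1)·0.000) / (6) = -1.476
  v = (6 - (2)·-0.667 - (4)·0.000) / (7) = 1.048
  w = (-1 - (1)·-0.667 - (-1)·-0.857) / (5) = -0.238
Iteration 3:
  u = (-8 - (-1)·1.048 - (-1)·-0.238) / (6) = -1.198
  v = (6 - (2)·-1.476 - (4)·-0.238) / (7) = 1.415
  w = (-1 - (1)·-1.476 - (-1)·1.048) / (5) = 0.305
Change: (0.278, 0.367, 0.543) → max |·| = 0.543

0.543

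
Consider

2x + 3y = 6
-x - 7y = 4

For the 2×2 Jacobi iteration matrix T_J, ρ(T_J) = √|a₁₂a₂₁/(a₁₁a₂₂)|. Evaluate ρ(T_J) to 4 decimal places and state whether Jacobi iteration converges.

0.4629

a₁₂a₂₁/(a₁₁a₂₂) = (3)·(-1) / ((2)·(-7)) = 0.214286
ρ = √|0.214286| = √0.214286 = 0.4629
ρ < 1, so Jacobi converges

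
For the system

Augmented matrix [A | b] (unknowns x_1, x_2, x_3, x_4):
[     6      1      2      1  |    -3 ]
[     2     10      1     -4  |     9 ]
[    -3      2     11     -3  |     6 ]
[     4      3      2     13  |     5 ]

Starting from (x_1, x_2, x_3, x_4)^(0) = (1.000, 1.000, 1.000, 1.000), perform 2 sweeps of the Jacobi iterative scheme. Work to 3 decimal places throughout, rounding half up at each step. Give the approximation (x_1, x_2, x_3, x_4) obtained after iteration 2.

(-0.918, 0.919, -0.039, 0.373)

Iteration 1:
  x_1 = (-3 - (1)·1.000 - (2)·1.000 - (1)·1.000) / (6) = -1.167
  x_2 = (9 - (2)·1.000 - (1)·1.000 - (-4)·1.000) / (10) = 1.000
  x_3 = (6 - (-3)·1.000 - (2)·1.000 - (-3)·1.000) / (11) = 0.909
  x_4 = (5 - (4)·1.000 - (3)·1.000 - (2)·1.000) / (13) = -0.308
Iteration 2:
  x_1 = (-3 - (1)·1.000 - (2)·0.909 - (1)·-0.308) / (6) = -0.918
  x_2 = (9 - (2)·-1.167 - (1)·0.909 - (-4)·-0.308) / (10) = 0.919
  x_3 = (6 - (-3)·-1.167 - (2)·1.000 - (-3)·-0.308) / (11) = -0.039
  x_4 = (5 - (4)·-1.167 - (3)·1.000 - (2)·0.909) / (13) = 0.373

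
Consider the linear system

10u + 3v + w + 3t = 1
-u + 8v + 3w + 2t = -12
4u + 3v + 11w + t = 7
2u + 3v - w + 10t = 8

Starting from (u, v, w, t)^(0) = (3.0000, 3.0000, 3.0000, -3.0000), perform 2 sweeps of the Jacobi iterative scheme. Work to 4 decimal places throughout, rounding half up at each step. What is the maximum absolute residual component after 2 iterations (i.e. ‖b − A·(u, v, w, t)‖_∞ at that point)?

Iteration 1:
  u = (1 - (3)·3.0000 - (1)·3.0000 - (3)·-3.0000) / (10) = -0.2000
  v = (-12 - (-1)·3.0000 - (3)·3.0000 - (2)·-3.0000) / (8) = -1.5000
  w = (7 - (4)·3.0000 - (3)·3.0000 - (1)·-3.0000) / (11) = -1.0000
  t = (8 - (2)·3.0000 - (3)·3.0000 - (-1)·3.0000) / (10) = -0.4000
Iteration 2:
  u = (1 - (3)·-1.5000 - (1)·-1.0000 - (3)·-0.4000) / (10) = 0.7700
  v = (-12 - (-1)·-0.2000 - (3)·-1.0000 - (2)·-0.4000) / (8) = -1.0500
  w = (7 - (4)·-0.2000 - (3)·-1.5000 - (1)·-0.4000) / (11) = 1.1545
  t = (8 - (2)·-0.2000 - (3)·-1.5000 - (-1)·-1.0000) / (10) = 1.1900
Residual b − A·x = (-8.2745, -8.6735, -6.8195, -1.1355); ∞-norm = 8.6735

8.6735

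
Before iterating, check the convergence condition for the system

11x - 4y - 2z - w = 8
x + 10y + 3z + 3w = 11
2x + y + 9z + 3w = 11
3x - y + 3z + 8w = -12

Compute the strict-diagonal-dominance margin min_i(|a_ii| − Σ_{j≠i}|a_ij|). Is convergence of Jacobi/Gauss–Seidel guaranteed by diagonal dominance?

row 1: |11| − (4+2+1) = 4
row 2: |10| − (1+3+3) = 3
row 3: |9| − (2+1+3) = 3
row 4: |8| − (3+1+3) = 1
minimum over rows = 1 → strictly diagonally dominant (convergence guaranteed)

1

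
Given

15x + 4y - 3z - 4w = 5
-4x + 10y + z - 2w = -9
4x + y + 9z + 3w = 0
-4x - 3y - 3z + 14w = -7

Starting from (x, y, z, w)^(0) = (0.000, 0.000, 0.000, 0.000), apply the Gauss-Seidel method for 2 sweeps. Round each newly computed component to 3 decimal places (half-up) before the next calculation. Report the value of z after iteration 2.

0.126

Iteration 1:
  x = (5 - (4)·0.000 - (-3)·0.000 - (-4)·0.000) / (15) = 0.333
  y = (-9 - (-4)·0.333 - (1)·0.000 - (-2)·0.000) / (10) = -0.767
  z = (0 - (4)·0.333 - (1)·-0.767 - (3)·0.000) / (9) = -0.063
  w = (-7 - (-4)·0.333 - (-3)·-0.767 - (-3)·-0.063) / (14) = -0.583
Iteration 2:
  x = (5 - (4)·-0.767 - (-3)·-0.063 - (-4)·-0.583) / (15) = 0.370
  y = (-9 - (-4)·0.370 - (1)·-0.063 - (-2)·-0.583) / (10) = -0.862
  z = (0 - (4)·0.370 - (1)·-0.862 - (3)·-0.583) / (9) = 0.126
  w = (-7 - (-4)·0.370 - (-3)·-0.862 - (-3)·0.126) / (14) = -0.552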